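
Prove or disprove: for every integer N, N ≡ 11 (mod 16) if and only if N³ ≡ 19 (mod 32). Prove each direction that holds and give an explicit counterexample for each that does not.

(⟹) This fails: take N = 27. Then 27 ≡ 11 (mod 16), but 27³ = 19683 ≡ 3 (mod 32), not 19.

(⟸) Conversely, the residues r modulo 32 with r³ ≡ 19 (mod 32) are exactly {11}, and each is ≡ 11 (mod 16).

(⇒) fails; (⇐) holds.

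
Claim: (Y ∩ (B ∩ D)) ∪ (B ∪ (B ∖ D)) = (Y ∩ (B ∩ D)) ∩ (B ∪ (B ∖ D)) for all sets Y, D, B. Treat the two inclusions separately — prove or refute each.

The sets are not equal: only the reverse inclusion holds.

(⟸) Let x ∈ (Y ∩ (B ∩ D)) ∩ (B ∪ (B ∖ D)). Then x ∈ Y ∩ D ∩ B, from which x ∈ (Y ∩ (B ∩ D)) ∪ (B ∪ (B ∖ D)).

(⟹) This inclusion fails. Take Y = ∅, D = ∅, B = {1}; then 1 ∈ (Y ∩ (B ∩ D)) ∪ (B ∪ (B ∖ D)) but 1 ∉ (Y ∩ (B ∩ D)) ∩ (B ∪ (B ∖ D)).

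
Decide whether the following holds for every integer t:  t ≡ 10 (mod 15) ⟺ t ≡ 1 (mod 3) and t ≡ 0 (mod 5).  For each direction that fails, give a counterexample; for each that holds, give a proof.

Both directions hold; the statement is true.

Forward direction. Suppose t ≡ 10 (mod 15); write t = 15j + 10. Since 3 ∣ 15, reducing mod 3 gives t ≡ 10 ≡ 1 (mod 3); since 5 ∣ 15, reducing mod 5 gives t ≡ 10 ≡ 0 (mod 5).

Converse. If t ≡ 1 (mod 3) and t ≡ 0 (mod 5), then by the Chinese remainder theorem t ≡ 10 (mod 15). This is exactly t ≡ 10 (mod 15).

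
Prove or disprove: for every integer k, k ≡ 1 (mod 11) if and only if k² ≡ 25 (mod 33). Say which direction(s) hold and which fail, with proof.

Neither direction holds.

(⇒) This fails: take k = 1. Then 1 ≡ 1 (mod 11), but 1² = 1 ≡ 1 (mod 33), not 25.

(⇐) This fails: take k = 5. Then 5² = 25 ≡ 25 (mod 33), yet 5 ≡ 5 (mod 11), not 1.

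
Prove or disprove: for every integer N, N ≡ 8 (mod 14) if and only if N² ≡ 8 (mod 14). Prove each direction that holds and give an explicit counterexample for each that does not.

(→) Suppose N ≡ 8 (mod 14). Write N = 14j + 8. Then (14j + 8)² = 196j² + 224j + 64 = 14(14j² + 16j + 4) + 8, so N² ≡ 8 (mod 14).

(←) This fails: take N = 6. Then 6² = 36 ≡ 8 (mod 14), yet 6 ≡ 6 (mod 14), not 8.

(⇒) holds; (⇐) fails.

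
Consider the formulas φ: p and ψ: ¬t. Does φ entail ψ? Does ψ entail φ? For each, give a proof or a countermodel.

(⇒) This fails. Under t = T, p = T, the left side is true but the right side is false.

(⇐) This fails. Under t = F, p = F, the left side is false but the right side is true.

Neither implication holds.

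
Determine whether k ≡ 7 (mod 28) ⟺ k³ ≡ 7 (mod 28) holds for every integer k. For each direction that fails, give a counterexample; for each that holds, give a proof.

Both directions hold; the statement is true.

(⇒) Suppose k ≡ 7 (mod 28). Write k = 28j + 7. Then (28j + 7)³ = 21952j³ + 16464j² + 4116j + 343 = 28(784j³ + 588j² + 147j + 12) + 7, so k³ ≡ 7 (mod 28).

(⇐) Conversely, suppose k³ ≡ 7 (mod 28). The only residue r in {0, …, 27} with r³ ≡ 7 (mod 28) is r = 7, so k ≡ 7 (mod 28).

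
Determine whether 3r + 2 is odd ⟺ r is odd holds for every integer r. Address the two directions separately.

Both implications hold.

(→) Suppose 3r + 2 is odd. Since 3 is odd, 3r and r have the same parity, so 3r + 2 ≡ r + 2 (mod 2). As 2 is even, 3r + 2 is odd exactly when r is odd. Thus r is odd.

(←) Conversely, suppose r is odd; write r = 2j + 1. Then 3r + 2 = 3·(2j + 1) + 2 = 2·3j + 5, which is odd.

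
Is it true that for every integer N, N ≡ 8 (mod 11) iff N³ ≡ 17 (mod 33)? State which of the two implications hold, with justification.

Forward direction. This fails: take N = 19. Then 19 ≡ 8 (mod 11), but 19³ = 6859 ≡ 28 (mod 33), not 17.

Converse. The residues r modulo 33 with r³ ≡ 17 (mod 33) are exactly {8}, and each is ≡ 8 (mod 11).

The forward direction fails; the converse holds.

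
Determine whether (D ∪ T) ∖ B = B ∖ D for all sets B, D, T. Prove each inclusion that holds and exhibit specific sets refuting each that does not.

Forward inclusion. This inclusion fails. Take B = ∅, D = {1}, T = ∅; then 1 ∈ (D ∪ T) ∖ B but 1 ∉ B ∖ D.

Reverse inclusion. This inclusion fails. Take B = {1}, D = ∅, T = ∅; then 1 ∈ B ∖ D but 1 ∉ (D ∪ T) ∖ B.

Neither inclusion holds.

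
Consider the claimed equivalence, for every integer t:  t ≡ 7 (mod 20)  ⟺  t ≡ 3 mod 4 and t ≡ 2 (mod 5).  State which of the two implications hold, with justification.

Both implications hold.

(⇒) Suppose t ≡ 7 (mod 20); write t = 20j + 7. Since 4 ∣ 20, reducing mod 4 gives t ≡ 7 ≡ 3 (mod 4); since 5 ∣ 20, reducing mod 5 gives t ≡ 7 ≡ 2 (mod 5).

(⇐) Conversely, if t ≡ 3 (mod 4) and t ≡ 2 (mod 5), then by the Chinese remainder theorem t ≡ 7 (mod 20). This is exactly t ≡ 7 (mod 20).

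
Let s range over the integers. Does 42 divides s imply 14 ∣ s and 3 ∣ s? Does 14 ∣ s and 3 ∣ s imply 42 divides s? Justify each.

[⇒] If 42 ∣ s, write s = 42q. Since 42 = 3·14, s = 14·(3q), so 14 ∣ s; and since 42 = 14·3, s = 3·(14q), so 3 ∣ s.

[⇐] Suppose 14 ∣ s and 3 ∣ s. Any common multiple of 14 and 3 is a multiple of their lcm; here gcd(14, 3) = 1, so lcm(14, 3) = 14·3 = 42, so 42 ∣ s.

Both directions hold.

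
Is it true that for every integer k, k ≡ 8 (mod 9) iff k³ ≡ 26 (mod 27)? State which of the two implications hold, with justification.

Forward direction. Suppose k ≡ 8 (mod 9). Working modulo 27, k ∈ {8, 17, 26}; for each such r, r³ ≡ 26 (mod 27).

Converse. The residues r modulo 27 with r³ ≡ 26 (mod 27) are exactly {8, 17, 26}, and each is ≡ 8 (mod 9).

Both implications hold.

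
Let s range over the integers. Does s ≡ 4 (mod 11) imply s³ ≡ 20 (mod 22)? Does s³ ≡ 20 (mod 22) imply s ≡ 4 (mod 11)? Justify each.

Forward direction. This fails: take s = 15. Then 15 ≡ 4 (mod 11), but 15³ = 3375 ≡ 9 (mod 22), not 20.

Converse. The residues r modulo 22 with r³ ≡ 20 (mod 22) are exactly {4}, and each is ≡ 4 (mod 11).

Not equivalent: only (⇐) holds.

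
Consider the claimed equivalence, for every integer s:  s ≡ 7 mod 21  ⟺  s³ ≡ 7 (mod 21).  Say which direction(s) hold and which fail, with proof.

Both directions hold.

(→) Suppose s ≡ 7 mod 21. Write s = 21j + 7. Then (21j + 7)³ = 9261j³ + 9261j² + 3087j + 343 = 21(441j³ + 441j² + 147j + 16) + 7, so s³ ≡ 7 (mod 21).

(←) Conversely, suppose s³ ≡ 7 (mod 21). The only residue r in {0, …, 20} with r³ ≡ 7 (mod 21) is r = 7, so s ≡ 7 (mod 21).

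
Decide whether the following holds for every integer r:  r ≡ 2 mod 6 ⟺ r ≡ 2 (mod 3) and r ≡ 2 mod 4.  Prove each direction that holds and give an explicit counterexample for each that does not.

[⇐] If r ≡ 2 (mod 3) and r ≡ 2 (mod 4), then by the Chinese remainder theorem r ≡ 2 (mod 12). Since 2 ≡ 2 (mod 6) and 6 ∣ 12, we get r ≡ 2 (mod 6).

[⇒] This fails: r = 8 gives 8 ≡ 2 (mod 6) but 8 ≡ 0 (mod 4), so the conjunction on the right does not hold.

Only the converse holds.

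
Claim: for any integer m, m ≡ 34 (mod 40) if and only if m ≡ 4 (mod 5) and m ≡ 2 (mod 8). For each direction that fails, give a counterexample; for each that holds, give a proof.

Both implications hold.

(←) If m ≡ 4 (mod 5) and m ≡ 2 (mod 8), then by the Chinese remainder theorem m ≡ 34 (mod 40). This is exactly m ≡ 34 (mod 40).

(→) Suppose m ≡ 34 (mod 40); write m = 40j + 34. Since 5 ∣ 40, reducing mod 5 gives m ≡ 34 ≡ 4 (mod 5); since 8 ∣ 40, reducing mod 8 gives m ≡ 34 ≡ 2 (mod 8).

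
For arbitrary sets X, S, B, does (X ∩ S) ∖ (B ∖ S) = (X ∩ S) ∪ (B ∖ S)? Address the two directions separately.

Only the forward inclusion holds.

(⊆) Let x ∈ (X ∩ S) ∖ (B ∖ S). Then either x ∈ X ∩ S and x ∉ B; or x ∈ X ∩ S ∩ B. In each case x ∈ (X ∩ S) ∪ (B ∖ S), so (X ∩ S) ∖ (B ∖ S) ⊆ (X ∩ S) ∪ (B ∖ S).

(⊇) This inclusion fails. Take X = ∅, S = ∅, B = {1}; then 1 ∈ (X ∩ S) ∪ (B ∖ S) but 1 ∉ (X ∩ S) ∖ (B ∖ S).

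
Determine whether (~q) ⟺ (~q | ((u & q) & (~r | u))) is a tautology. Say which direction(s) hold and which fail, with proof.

(⟸) This fails. Under q = T, u = T, r = F, the left side is false but the right side is true.

(⟹) Assume the antecedent. If q is true, the antecedent cannot hold. If q is false, ~q | ((u & q) & (~r | u)) reduces to true regardless of the other variables. Either way ~q | ((u & q) & (~r | u)) holds.

Only the forward implication holds.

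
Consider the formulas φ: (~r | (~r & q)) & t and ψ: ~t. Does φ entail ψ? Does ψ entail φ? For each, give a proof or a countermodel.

Neither direction holds.

Forward direction. This fails. Under q = F, r = F, t = T, the left side is true but the right side is false.

Converse. This fails. Under q = F, r = F, t = F, the left side is false but the right side is true.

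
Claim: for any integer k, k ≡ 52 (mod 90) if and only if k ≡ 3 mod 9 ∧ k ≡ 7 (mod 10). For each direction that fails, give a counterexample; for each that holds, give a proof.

Forward direction. This fails: k = 52 gives 52 ≡ 52 (mod 90) but 52 ≡ 7 (mod 9), so the conjunction on the right does not hold.

Converse. This fails: k = 57 satisfies both congruences on the right (57 ≡ 3 mod 9 and 57 ≡ 7 mod 10) yet 57 ≡ 57 (mod 90), not 52.

(⇒) fails and (⇐) fails.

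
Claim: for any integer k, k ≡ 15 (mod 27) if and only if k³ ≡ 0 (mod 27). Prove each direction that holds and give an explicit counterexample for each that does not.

Only the forward direction holds.

(⟹) Suppose k ≡ 15 (mod 27). Write k = 27j + 15. Then (27j + 15)³ = 19683j³ + 32805j² + 18225j + 3375 = 27(729j³ + 1215j² + 675j + 125) + 0, so k³ ≡ 0 (mod 27).

(⟸) This fails: take k = 0. Then 0³ = 0 ≡ 0 (mod 27), yet 0 ≡ 0 (mod 27), not 15.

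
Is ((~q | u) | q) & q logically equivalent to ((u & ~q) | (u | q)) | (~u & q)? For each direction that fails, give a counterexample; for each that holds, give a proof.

(←) This fails. Under q = F, u = T, the left side is false but the right side is true.

(→) Assume the antecedent. If q is true, the consequent reduces to true regardless of the other variables. If q is false, the antecedent cannot hold. Either way the consequent holds.

The forward direction holds; the converse fails.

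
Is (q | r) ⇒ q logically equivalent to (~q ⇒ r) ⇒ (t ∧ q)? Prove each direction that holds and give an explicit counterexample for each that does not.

Only the reverse direction holds.

Converse. Assume the antecedent. If r is true, the antecedent forces (r = T, t = T, q = T), and (q | r) ⇒ q holds there. If r is false, (q | r) ⇒ q reduces to true regardless of the other variables. Either way (q | r) ⇒ q holds.

Forward direction. This fails. Under r = F, t = F, q = T, the left side is true but the right side is false.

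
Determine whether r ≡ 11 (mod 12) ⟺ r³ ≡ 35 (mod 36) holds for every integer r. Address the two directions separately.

Both directions hold.

[⇐] The residues r modulo 36 with r³ ≡ 35 (mod 36) are exactly {11, 23, 35}, and each is ≡ 11 (mod 12).

[⇒] Suppose r ≡ 11 (mod 12). Working modulo 36, r ∈ {11, 23, 35}; for each such r, r³ ≡ 35 (mod 36).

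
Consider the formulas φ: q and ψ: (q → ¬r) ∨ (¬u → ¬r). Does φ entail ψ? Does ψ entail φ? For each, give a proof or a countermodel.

Neither direction holds.

Forward direction. This fails. Under r = T, q = T, u = F, the left side is true but the right side is false.

Converse. This fails. Under r = F, q = F, u = F, the left side is false but the right side is true.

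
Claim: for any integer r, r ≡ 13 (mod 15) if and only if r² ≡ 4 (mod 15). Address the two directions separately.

(⇒) holds; (⇐) fails.

(→) Suppose r ≡ 13 (mod 15). Write r = 15j + 13. Then (15j + 13)² = 225j² + 390j + 169 = 15(15j² + 26j + 11) + 4, so r² ≡ 4 (mod 15).

(←) This fails: take r = 2. Then 2² = 4 ≡ 4 (mod 15), yet 2 ≡ 2 (mod 15), not 13.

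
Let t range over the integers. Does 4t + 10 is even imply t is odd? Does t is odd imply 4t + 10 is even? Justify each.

The forward direction fails; the converse holds.

(⟸) Suppose t is odd. Since 4 is even, 4t is even for every t, so 4t + 10 has the same parity as 10, which is even. Hence 4t + 10 is even.

(⟹) This fails: take t = 2. Then 4t + 10 = 18, which is even, yet t = 2 is even, not odd.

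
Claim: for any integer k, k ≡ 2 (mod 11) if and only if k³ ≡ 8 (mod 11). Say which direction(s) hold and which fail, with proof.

Forward direction. Suppose k ≡ 2 (mod 11). Write k = 11j + 2. Then (11j + 2)³ = 1331j³ + 726j² + 132j + 8 = 11(121j³ + 66j² + 12j) + 8, so k³ ≡ 8 (mod 11).

Converse. For the converse, argue contrapositively. If k ≢ 2 (mod 11), then k is congruent to one of 0, 1, 3, 4, 5, 6, 7, 8, 9, 10 modulo 11, and these give k³ ≡ 0, 1, 5, 9, 4, 7, 2, 6, 3, 10 respectively — never 8.

Both directions hold.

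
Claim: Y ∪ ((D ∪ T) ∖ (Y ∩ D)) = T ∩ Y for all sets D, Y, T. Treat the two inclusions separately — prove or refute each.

The sets are not equal: only the reverse inclusion holds.

(⊆) This inclusion fails. Take D = {1}, Y = ∅, T = ∅; then 1 ∈ Y ∪ ((D ∪ T) ∖ (Y ∩ D)) but 1 ∉ T ∩ Y.

(⊇) Let x ∈ T ∩ Y. Then either x ∈ Y ∩ T and x ∉ D; or x ∈ D ∩ Y ∩ T. In each case x ∈ Y ∪ ((D ∪ T) ∖ (Y ∩ D)), so T ∩ Y ⊆ Y ∪ ((D ∪ T) ∖ (Y ∩ D)).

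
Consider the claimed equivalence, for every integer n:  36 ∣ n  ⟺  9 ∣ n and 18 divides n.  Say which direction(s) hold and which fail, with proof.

(⟹) If 36 ∣ n, write n = 36q. Since 36 = 4·9, n = 9·(4q), so 9 ∣ n; and since 36 = 2·18, n = 18·(2q), so 18 ∣ n.

(⟸) This fails: take n = 18. Both 9 ∣ 18 and 18 ∣ 18, yet 18 is not a multiple of 36 (since 18 = 0·36 + 18), so 36 ∤ 18.

Only the forward implication holds.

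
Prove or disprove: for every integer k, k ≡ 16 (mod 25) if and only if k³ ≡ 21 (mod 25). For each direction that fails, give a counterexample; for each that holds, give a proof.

Forward direction. Suppose k ≡ 16 (mod 25). Write k = 25j + 16. Then (25j + 16)³ = 15625j³ + 30000j² + 19200j + 4096 = 25(625j³ + 1200j² + 768j + 163) + 21, so k³ ≡ 21 (mod 25).

Converse. Suppose k³ ≡ 21 (mod 25). The only residue r in {0, …, 24} with r³ ≡ 21 (mod 25) is r = 16, so k ≡ 16 (mod 25).

Both directions hold.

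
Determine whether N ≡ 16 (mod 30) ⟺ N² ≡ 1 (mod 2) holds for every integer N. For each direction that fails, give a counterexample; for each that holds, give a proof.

(⇒) fails and (⇐) fails.

(⟹) This fails: take N = 16. Then 16 ≡ 16 (mod 30), but 16² = 256 ≡ 0 (mod 2), not 1.

(⟸) This fails: take N = 1. Then 1² = 1 ≡ 1 (mod 2), yet 1 ≡ 1 (mod 30), not 16.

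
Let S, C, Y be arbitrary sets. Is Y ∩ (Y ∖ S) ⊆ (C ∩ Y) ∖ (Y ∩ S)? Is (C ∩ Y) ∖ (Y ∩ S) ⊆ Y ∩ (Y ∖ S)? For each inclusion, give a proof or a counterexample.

(⟹) This inclusion fails. Take S = ∅, C = ∅, Y = {1}; then 1 ∈ Y ∩ (Y ∖ S) but 1 ∉ (C ∩ Y) ∖ (Y ∩ S).

(⟸) Let x ∈ (C ∩ Y) ∖ (Y ∩ S). Then x ∈ C ∩ Y and x ∉ S, from which x ∈ Y ∩ (Y ∖ S).

The sets are not equal: only the reverse inclusion holds.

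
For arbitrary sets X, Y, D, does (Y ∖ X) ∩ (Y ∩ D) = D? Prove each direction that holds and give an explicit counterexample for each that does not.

(⟹) Let x ∈ (Y ∖ X) ∩ (Y ∩ D). Then x ∈ Y ∩ D and x ∉ X, from which x ∈ D.

(⟸) This inclusion fails. Take X = ∅, Y = ∅, D = {1}; then 1 ∈ D but 1 ∉ (Y ∖ X) ∩ (Y ∩ D).

(⊆) holds; (⊇) fails.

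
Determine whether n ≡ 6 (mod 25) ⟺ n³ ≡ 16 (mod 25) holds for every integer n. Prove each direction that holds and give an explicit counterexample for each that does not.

Both directions hold; the statement is true.

Converse. Suppose n³ ≡ 16 (mod 25). The only residue r in {0, …, 24} with r³ ≡ 16 (mod 25) is r = 6, so n ≡ 6 (mod 25).

Forward direction. Suppose n ≡ 6 (mod 25). Write n = 25j + 6. Then (25j + 6)³ = 15625j³ + 11250j² + 2700j + 216 = 25(625j³ + 450j² + 108j + 8) + 16, so n³ ≡ 16 (mod 25).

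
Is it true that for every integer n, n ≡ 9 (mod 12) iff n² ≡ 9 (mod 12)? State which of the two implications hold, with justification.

Only the forward direction holds.

(→) Suppose n ≡ 9 (mod 12). Write n = 12j + 9. Then (12j + 9)² = 144j² + 216j + 81 = 12(12j² + 18j + 6) + 9, so n² ≡ 9 (mod 12).

(←) This fails: take n = 3. Then 3² = 9 ≡ 9 (mod 12), yet 3 ≡ 3 (mod 12), not 9.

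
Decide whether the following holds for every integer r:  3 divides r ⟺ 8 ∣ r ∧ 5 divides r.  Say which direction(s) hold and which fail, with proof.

Neither direction holds.

(⇒) This fails: take r = 3. Certainly 3 ∣ 3, but 8 ∤ 3.

(⇐) This fails: take r = 40. Both 8 ∣ 40 and 5 ∣ 40, yet 40 is not a multiple of 3 (since 40 = 13·3 + 1), so 3 ∤ 40.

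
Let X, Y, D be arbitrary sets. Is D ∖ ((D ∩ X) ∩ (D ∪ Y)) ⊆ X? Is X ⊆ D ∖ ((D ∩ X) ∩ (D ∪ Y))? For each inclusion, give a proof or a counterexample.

(⊆) fails and (⊇) fails.

(⊆) This inclusion fails. Take X = ∅, Y = ∅, D = {1}; then 1 ∈ D ∖ ((D ∩ X) ∩ (D ∪ Y)) but 1 ∉ X.

(⊇) This inclusion fails. Take X = {1}, Y = ∅, D = ∅; then 1 ∈ X but 1 ∉ D ∖ ((D ∩ X) ∩ (D ∪ Y)).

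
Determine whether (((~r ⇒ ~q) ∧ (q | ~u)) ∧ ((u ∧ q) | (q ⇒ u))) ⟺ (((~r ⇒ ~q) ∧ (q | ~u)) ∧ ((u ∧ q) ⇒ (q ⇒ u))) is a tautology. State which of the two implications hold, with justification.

Not equivalent: only (⇒) holds.

[⇒] Assume the antecedent. If r is true, the antecedent forces (r = T, u = F, q = F) or (r = T, u = T, q = T), and the consequent holds there. If r is false, the antecedent forces (r = F, u = F, q = F), and the consequent holds there. Either way the consequent holds.

[⇐] This fails. Under r = T, u = F, q = T, the left side is false but the right side is true.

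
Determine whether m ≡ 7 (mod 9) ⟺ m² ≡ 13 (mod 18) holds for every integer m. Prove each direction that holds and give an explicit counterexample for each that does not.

(→) This fails: take m = 16. Then 16 ≡ 7 (mod 9), but 16² = 256 ≡ 4 (mod 18), not 13.

(←) This fails: take m = 11. Then 11² = 121 ≡ 13 (mod 18), yet 11 ≡ 2 (mod 9), not 7.

Neither implication holds.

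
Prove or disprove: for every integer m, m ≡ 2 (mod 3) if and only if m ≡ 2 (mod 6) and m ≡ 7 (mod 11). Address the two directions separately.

(→) This fails: m = 2 gives 2 ≡ 2 (mod 3) but 2 ≡ 2 (mod 11), so the conjunction on the right does not hold.

(←) Conversely, if m ≡ 2 (mod 6) and m ≡ 7 (mod 11), then by the Chinese remainder theorem m ≡ 62 (mod 66). Since 62 ≡ 2 (mod 3) and 3 ∣ 66, we get m ≡ 2 (mod 3).

The forward direction fails; the converse holds.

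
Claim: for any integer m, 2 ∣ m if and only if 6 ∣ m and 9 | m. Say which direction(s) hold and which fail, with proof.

Not equivalent: only (⇐) holds.

(⇒) This fails: take m = 2. Certainly 2 ∣ 2, but 6 ∤ 2.

(⇐) Suppose 6 ∣ m and 9 ∣ m. Any common multiple of 6 and 9 is a multiple of their lcm; here lcm(6, 9) = 6·9/gcd(6, 9) = 54/3 = 18, so 18 ∣ m. Since 2 ∣ 18, it follows that 2 ∣ m.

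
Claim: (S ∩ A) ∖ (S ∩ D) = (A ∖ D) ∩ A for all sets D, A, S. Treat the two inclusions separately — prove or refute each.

Forward inclusion. Let x ∈ (S ∩ A) ∖ (S ∩ D). Then x ∈ A ∩ S and x ∉ D, from which x ∈ (A ∖ D) ∩ A.

Reverse inclusion. This inclusion fails. Take D = ∅, A = {1}, S = ∅; then 1 ∈ (A ∖ D) ∩ A but 1 ∉ (S ∩ A) ∖ (S ∩ D).

Only the forward inclusion holds.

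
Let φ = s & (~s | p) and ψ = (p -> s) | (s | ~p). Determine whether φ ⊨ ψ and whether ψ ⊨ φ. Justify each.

The forward direction holds; the converse fails.

(⇐) This fails. Under p = F, s = F, the left side is false but the right side is true.

(⇒) Assume the antecedent. If p is true, the antecedent forces (p = T, s = T), and (p -> s) | (s | ~p) holds there. If p is false, the antecedent cannot hold. Either way (p -> s) | (s | ~p) holds.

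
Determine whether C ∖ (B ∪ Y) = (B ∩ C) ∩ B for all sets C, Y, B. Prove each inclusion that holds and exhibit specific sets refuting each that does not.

(⟹) This inclusion fails. Take C = {1}, Y = ∅, B = ∅; then 1 ∈ C ∖ (B ∪ Y) but 1 ∉ (B ∩ C) ∩ B.

(⟸) This inclusion fails. Take C = {1}, Y = ∅, B = {1}; then 1 ∈ (B ∩ C) ∩ B but 1 ∉ C ∖ (B ∪ Y).

Both inclusions fail.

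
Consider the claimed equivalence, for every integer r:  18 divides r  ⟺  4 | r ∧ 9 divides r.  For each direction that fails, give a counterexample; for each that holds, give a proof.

(⇒) This fails: take r = 18. Certainly 18 ∣ 18, but 4 ∤ 18.

(⇐) Suppose 4 ∣ r and 9 ∣ r. Any common multiple of 4 and 9 is a multiple of their lcm; here gcd(4, 9) = 1, so lcm(4, 9) = 4·9 = 36, so 36 ∣ r. Since 18 ∣ 36, it follows that 18 ∣ r.

Only the converse holds.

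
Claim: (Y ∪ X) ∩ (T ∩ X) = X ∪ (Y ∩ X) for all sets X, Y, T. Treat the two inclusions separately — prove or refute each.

(⊆) Let x ∈ (Y ∪ X) ∩ (T ∩ X). Then either x ∈ X ∩ T and x ∉ Y; or x ∈ X ∩ Y ∩ T. In each case x ∈ X ∪ (Y ∩ X), so (Y ∪ X) ∩ (T ∩ X) ⊆ X ∪ (Y ∩ X).

(⊇) This inclusion fails. Take X = {1}, Y = ∅, T = ∅; then 1 ∈ X ∪ (Y ∩ X) but 1 ∉ (Y ∪ X) ∩ (T ∩ X).

(⊆) holds; (⊇) fails.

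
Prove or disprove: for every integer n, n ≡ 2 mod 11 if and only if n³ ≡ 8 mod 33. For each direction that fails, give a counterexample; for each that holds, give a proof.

(⇒) fails; (⇐) holds.

(←) The residues r modulo 33 with r³ ≡ 8 (mod 33) are exactly {2}, and each is ≡ 2 (mod 11).

(→) This fails: take n = 13. Then 13 ≡ 2 (mod 11), but 13³ = 2197 ≡ 19 (mod 33), not 8.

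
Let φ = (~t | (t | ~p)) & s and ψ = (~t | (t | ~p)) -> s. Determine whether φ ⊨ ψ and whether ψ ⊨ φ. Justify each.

The biconditional holds.

[⇒] Assume the antecedent. If s is true, (~t | (t | ~p)) -> s reduces to true regardless of the other variables. If s is false, the antecedent cannot hold. Either way (~t | (t | ~p)) -> s holds.

[⇐] Assume the antecedent. If s is true, (~t | (t | ~p)) & s reduces to true regardless of the other variables. If s is false, the antecedent cannot hold. Either way (~t | (t | ~p)) & s holds.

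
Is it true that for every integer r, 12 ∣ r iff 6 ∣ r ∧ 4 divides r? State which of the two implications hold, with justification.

(→) If 12 ∣ r, write r = 12q. Since 12 = 2·6, r = 6·(2q), so 6 ∣ r; and since 12 = 3·4, r = 4·(3q), so 4 ∣ r.

(←) Suppose 6 ∣ r and 4 ∣ r. Any common multiple of 6 and 4 is a multiple of their lcm; here lcm(6, 4) = 6·4/gcd(6, 4) = 24/2 = 12, so 12 ∣ r.

Both implications hold.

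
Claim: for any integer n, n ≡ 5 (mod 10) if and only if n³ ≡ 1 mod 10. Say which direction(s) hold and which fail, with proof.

(⟹) This fails: take n = 5. Then 5 ≡ 5 (mod 10), but 5³ = 125 ≡ 5 (mod 10), not 1.

(⟸) This fails: take n = 1. Then 1³ = 1 ≡ 1 (mod 10), yet 1 ≡ 1 (mod 10), not 5.

Both directions fail.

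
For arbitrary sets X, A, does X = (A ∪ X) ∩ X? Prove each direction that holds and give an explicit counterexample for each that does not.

Both inclusions hold.

Forward inclusion. Let x ∈ X. Then either x ∈ X and x ∉ A; or x ∈ X ∩ A. In each case x ∈ (A ∪ X) ∩ X, so X ⊆ (A ∪ X) ∩ X.

Reverse inclusion. Let x ∈ (A ∪ X) ∩ X. Then either x ∈ X and x ∉ A; or x ∈ X ∩ A. In each case x ∈ X, so (A ∪ X) ∩ X ⊆ X.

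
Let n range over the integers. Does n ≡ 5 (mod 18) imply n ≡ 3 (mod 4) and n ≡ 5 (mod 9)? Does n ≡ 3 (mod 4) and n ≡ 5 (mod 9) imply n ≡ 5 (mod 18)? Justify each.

(⇒) fails; (⇐) holds.

(→) This fails: n = 5 gives 5 ≡ 5 (mod 18) but 5 ≡ 1 (mod 4), so the conjunction on the right does not hold.

(←) Conversely, if n ≡ 3 (mod 4) and n ≡ 5 (mod 9), then by the Chinese remainder theorem n ≡ 23 (mod 36). Since 23 ≡ 5 (mod 18) and 18 ∣ 36, we get n ≡ 5 (mod 18).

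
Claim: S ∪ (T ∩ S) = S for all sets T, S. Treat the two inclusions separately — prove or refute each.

(⊆) Let x ∈ S ∪ (T ∩ S). Then either x ∈ S and x ∉ T; or x ∈ T ∩ S. In each case x ∈ S, so S ∪ (T ∩ S) ⊆ S.

(⊇) Let x ∈ S. Then either x ∈ S and x ∉ T; or x ∈ T ∩ S. In each case x ∈ S ∪ (T ∩ S), so S ⊆ S ∪ (T ∩ S).

Both inclusions hold.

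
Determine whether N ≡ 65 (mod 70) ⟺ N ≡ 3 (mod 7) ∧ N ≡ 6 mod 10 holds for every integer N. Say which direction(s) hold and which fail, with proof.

[⇒] This fails: N = 65 gives 65 ≡ 65 (mod 70) but 65 ≡ 2 (mod 7), so the conjunction on the right does not hold.

[⇐] This fails: N = 66 satisfies both congruences on the right (66 ≡ 3 mod 7 and 66 ≡ 6 mod 10) yet 66 ≡ 66 (mod 70), not 65.

Both directions fail.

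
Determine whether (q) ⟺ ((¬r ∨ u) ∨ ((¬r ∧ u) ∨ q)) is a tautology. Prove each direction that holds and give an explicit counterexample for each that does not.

Not equivalent: only (⇒) holds.

(⇒) Assume the antecedent. If q is true, (¬r ∨ u) ∨ ((¬r ∧ u) ∨ q) reduces to true regardless of the other variables. If q is false, the antecedent cannot hold. Either way (¬r ∨ u) ∨ ((¬r ∧ u) ∨ q) holds.

(⇐) This fails. Under q = F, r = F, u = F, the left side is false but the right side is true.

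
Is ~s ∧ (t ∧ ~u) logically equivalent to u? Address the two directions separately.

(→) This fails. Under t = T, u = F, s = F, the left side is true but the right side is false.

(←) This fails. Under t = F, u = T, s = F, the left side is false but the right side is true.

Neither direction holds.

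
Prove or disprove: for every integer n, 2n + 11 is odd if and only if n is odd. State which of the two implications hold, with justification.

Not equivalent: only (⇐) holds.

(→) This fails: take n = 2. Then 2n + 11 = 15, which is odd, yet n = 2 is even, not odd.

(←) Suppose n is odd. Since 2 is even, 2n is even for every n, so 2n + 11 has the same parity as 11, which is odd. Hence 2n + 11 is odd.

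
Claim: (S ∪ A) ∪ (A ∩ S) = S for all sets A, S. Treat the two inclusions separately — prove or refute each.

(⊇) Let x ∈ S. Then either x ∈ S and x ∉ A; or x ∈ A ∩ S. In each case x ∈ (S ∪ A) ∪ (A ∩ S), so S ⊆ (S ∪ A) ∪ (A ∩ S).

(⊆) This inclusion fails. Take A = {1}, S = ∅; then 1 ∈ (S ∪ A) ∪ (A ∩ S) but 1 ∉ S.

(⊆) fails; (⊇) holds.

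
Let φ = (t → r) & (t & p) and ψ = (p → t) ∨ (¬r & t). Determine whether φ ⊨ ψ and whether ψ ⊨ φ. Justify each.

(⇒) Assume the antecedent. If r is true, the antecedent forces (r = T, p = T, t = T), and (p → t) ∨ (¬r & t) holds there. If r is false, the antecedent cannot hold. Either way (p → t) ∨ (¬r & t) holds.

(⇐) This fails. Under r = F, p = F, t = F, the left side is false but the right side is true.

Only the forward direction holds.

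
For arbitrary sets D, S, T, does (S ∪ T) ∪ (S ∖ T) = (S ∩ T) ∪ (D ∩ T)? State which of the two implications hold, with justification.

Only the reverse inclusion holds.

Forward inclusion. This inclusion fails. Take D = ∅, S = {1}, T = ∅; then 1 ∈ (S ∪ T) ∪ (S ∖ T) but 1 ∉ (S ∩ T) ∪ (D ∩ T).

Reverse inclusion. Let x ∈ (S ∩ T) ∪ (D ∩ T). Then either x ∈ D ∩ T and x ∉ S; or x ∈ S ∩ T and x ∉ D; or x ∈ D ∩ S ∩ T. In each case x ∈ (S ∪ T) ∪ (S ∖ T), so (S ∩ T) ∪ (D ∩ T) ⊆ (S ∪ T) ∪ (S ∖ T).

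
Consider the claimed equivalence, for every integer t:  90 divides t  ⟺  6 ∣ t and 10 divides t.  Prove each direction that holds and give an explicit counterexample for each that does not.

(⟹) If 90 ∣ t, write t = 90q. Since 90 = 15·6, t = 6·(15q), so 6 ∣ t; and since 90 = 9·10, t = 10·(9q), so 10 ∣ t.

(⟸) This fails: take t = 30. Both 6 ∣ 30 and 10 ∣ 30, yet 30 is not a multiple of 90 (since 30 = 0·90 + 30), so 90 ∤ 30.

Not equivalent: only (⇒) holds.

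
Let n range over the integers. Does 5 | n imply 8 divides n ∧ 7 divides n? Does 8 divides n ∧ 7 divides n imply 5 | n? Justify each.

(→) This fails: take n = 5. Certainly 5 ∣ 5, but 8 ∤ 5.

(←) This fails: take n = 56. Both 8 ∣ 56 and 7 ∣ 56, yet 56 is not a multiple of 5 (since 56 = 11·5 + 1), so 5 ∤ 56.

Neither direction holds.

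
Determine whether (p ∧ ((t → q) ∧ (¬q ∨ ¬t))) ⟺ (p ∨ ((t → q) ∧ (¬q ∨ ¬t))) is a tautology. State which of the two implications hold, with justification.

(⇒) holds; (⇐) fails.

[⇒] Assume the antecedent. If t is true, the antecedent cannot hold. If t is false, p ∨ ((t → q) ∧ (¬q ∨ ¬t)) reduces to true regardless of the other variables. Either way p ∨ ((t → q) ∧ (¬q ∨ ¬t)) holds.

[⇐] This fails. Under t = F, q = F, p = F, the left side is false but the right side is true.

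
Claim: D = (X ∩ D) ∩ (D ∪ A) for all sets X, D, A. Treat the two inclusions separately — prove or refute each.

(⊆) This inclusion fails. Take X = ∅, D = {1}, A = ∅; then 1 ∈ D but 1 ∉ (X ∩ D) ∩ (D ∪ A).

(⊇) Let x ∈ (X ∩ D) ∩ (D ∪ A). Then either x ∈ X ∩ D and x ∉ A; or x ∈ X ∩ D ∩ A. In each case x ∈ D, so (X ∩ D) ∩ (D ∪ A) ⊆ D.

Only the reverse inclusion holds.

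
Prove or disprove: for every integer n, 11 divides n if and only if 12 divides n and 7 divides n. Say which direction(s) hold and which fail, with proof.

Forward direction. This fails: take n = 11. Certainly 11 ∣ 11, but 12 ∤ 11.

Converse. This fails: take n = 84. Both 12 ∣ 84 and 7 ∣ 84, yet 84 is not a multiple of 11 (since 84 = 7·11 + 7), so 11 ∤ 84.

Both directions fail.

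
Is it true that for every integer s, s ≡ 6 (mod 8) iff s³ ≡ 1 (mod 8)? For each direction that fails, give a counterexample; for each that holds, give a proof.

Both directions fail.

(⟹) This fails: take s = 6. Then 6 ≡ 6 (mod 8), but 6³ = 216 ≡ 0 (mod 8), not 1.

(⟸) This fails: take s = 1. Then 1³ = 1 ≡ 1 (mod 8), yet 1 ≡ 1 (mod 8), not 6.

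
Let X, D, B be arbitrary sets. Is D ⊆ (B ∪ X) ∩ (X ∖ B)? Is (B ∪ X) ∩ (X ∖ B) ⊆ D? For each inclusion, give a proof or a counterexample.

(⊆) fails and (⊇) fails.

(⟹) This inclusion fails. Take X = ∅, D = {1}, B = ∅; then 1 ∈ D but 1 ∉ (B ∪ X) ∩ (X ∖ B).

(⟸) This inclusion fails. Take X = {1}, D = ∅, B = ∅; then 1 ∈ (B ∪ X) ∩ (X ∖ B) but 1 ∉ D.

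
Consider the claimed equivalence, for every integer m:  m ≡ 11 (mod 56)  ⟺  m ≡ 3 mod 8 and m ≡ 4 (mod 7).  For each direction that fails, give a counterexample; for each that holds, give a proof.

Both directions hold; the statement is true.

Converse. If m ≡ 3 (mod 8) and m ≡ 4 (mod 7), then by the Chinese remainder theorem m ≡ 11 (mod 56). This is exactly m ≡ 11 (mod 56).

Forward direction. Suppose m ≡ 11 (mod 56); write m = 56j + 11. Since 8 ∣ 56, reducing mod 8 gives m ≡ 11 ≡ 3 (mod 8); since 7 ∣ 56, reducing mod 7 gives m ≡ 11 ≡ 4 (mod 7).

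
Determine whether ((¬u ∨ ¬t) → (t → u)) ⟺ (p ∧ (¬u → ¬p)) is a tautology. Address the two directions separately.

Only the converse holds.

(⇐) Assume the antecedent. If t is true, the antecedent forces (t = T, p = T, u = T), and (¬u ∨ ¬t) → (t → u) holds there. If t is false, (¬u ∨ ¬t) → (t → u) reduces to true regardless of the other variables. Either way (¬u ∨ ¬t) → (t → u) holds.

(⇒) This fails. Under t = F, p = F, u = F, the left side is true but the right side is false.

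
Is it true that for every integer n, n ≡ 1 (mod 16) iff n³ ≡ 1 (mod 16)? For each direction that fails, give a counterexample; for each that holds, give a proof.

[⇒] Suppose n ≡ 1 (mod 16). Write n = 16j + 1. Then (16j + 1)³ = 4096j³ + 768j² + 48j + 1 = 16(256j³ + 48j² + 3j) + 1, so n³ ≡ 1 (mod 16).

[⇐] Conversely, suppose n³ ≡ 1 (mod 16). The only residue r in {0, …, 15} with r³ ≡ 1 (mod 16) is r = 1, so n ≡ 1 (mod 16).

Both directions hold.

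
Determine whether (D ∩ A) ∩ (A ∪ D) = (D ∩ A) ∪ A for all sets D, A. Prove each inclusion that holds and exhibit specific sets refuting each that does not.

Forward inclusion. Let x ∈ (D ∩ A) ∩ (A ∪ D). Then x ∈ D ∩ A, from which x ∈ (D ∩ A) ∪ A.

Reverse inclusion. This inclusion fails. Take D = ∅, A = {1}; then 1 ∈ (D ∩ A) ∪ A but 1 ∉ (D ∩ A) ∩ (A ∪ D).

Only the forward inclusion holds.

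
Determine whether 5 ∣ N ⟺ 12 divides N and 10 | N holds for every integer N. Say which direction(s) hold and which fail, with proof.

Converse. Suppose 12 ∣ N and 10 ∣ N. Any common multiple of 12 and 10 is a multiple of their lcm; here lcm(12, 10) = 12·10/gcd(12, 10) = 120/2 = 60, so 60 ∣ N. Since 5 ∣ 60, it follows that 5 ∣ N.

Forward direction. This fails: take N = 5. Certainly 5 ∣ 5, but 12 ∤ 5.

The forward direction fails; the converse holds.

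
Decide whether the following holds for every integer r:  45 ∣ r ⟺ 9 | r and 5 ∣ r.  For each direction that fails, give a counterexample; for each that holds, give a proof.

[⇐] Suppose 9 ∣ r and 5 ∣ r. Any common multiple of 9 and 5 is a multiple of their lcm; here gcd(9, 5) = 1, so lcm(9, 5) = 9·5 = 45, so 45 ∣ r.

[⇒] If 45 ∣ r, write r = 45q. Since 45 = 5·9, r = 9·(5q), so 9 ∣ r; and since 45 = 9·5, r = 5·(9q), so 5 ∣ r.

The biconditional holds.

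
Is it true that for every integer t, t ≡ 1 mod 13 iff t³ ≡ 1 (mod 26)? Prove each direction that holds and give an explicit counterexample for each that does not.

(⇒) This fails: take t = 14. Then 14 ≡ 1 (mod 13), but 14³ = 2744 ≡ 14 (mod 26), not 1.

(⇐) This fails: take t = 3. Then 3³ = 27 ≡ 1 (mod 26), yet 3 ≡ 3 (mod 13), not 1.

Both directions fail.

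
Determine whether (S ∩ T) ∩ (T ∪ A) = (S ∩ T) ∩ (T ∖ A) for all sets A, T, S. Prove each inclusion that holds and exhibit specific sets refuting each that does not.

Only the reverse inclusion holds.

(⊆) This inclusion fails. Take A = {1}, T = {1}, S = {1}; then 1 ∈ (S ∩ T) ∩ (T ∪ A) but 1 ∉ (S ∩ T) ∩ (T ∖ A).

(⊇) Let x ∈ (S ∩ T) ∩ (T ∖ A). Then x ∈ T ∩ S and x ∉ A, from which x ∈ (S ∩ T) ∩ (T ∪ A).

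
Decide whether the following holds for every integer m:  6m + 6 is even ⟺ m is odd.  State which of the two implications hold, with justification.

The forward direction fails; the converse holds.

(⇒) This fails: take m = 0. Then 6m + 6 = 6, which is even, yet m = 0 is even, not odd.

(⇐) Suppose m is odd. Since 6 is even, 6m is even for every m, so 6m + 6 has the same parity as 6, which is even. Hence 6m + 6 is even.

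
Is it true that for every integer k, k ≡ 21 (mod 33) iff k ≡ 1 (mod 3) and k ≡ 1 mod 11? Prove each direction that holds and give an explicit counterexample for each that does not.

[⇒] This fails: k = 21 gives 21 ≡ 21 (mod 33) but 21 ≡ 0 (mod 3), so the conjunction on the right does not hold.

[⇐] This fails: k = 1 satisfies both congruences on the right (1 ≡ 1 mod 3 and 1 ≡ 1 mod 11) yet 1 ≡ 1 (mod 33), not 21.

(⇒) fails and (⇐) fails.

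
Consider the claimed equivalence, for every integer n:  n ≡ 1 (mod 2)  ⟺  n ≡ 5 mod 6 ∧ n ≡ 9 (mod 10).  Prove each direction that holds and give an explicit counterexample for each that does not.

Not equivalent: only (⇐) holds.

(⇐) If n ≡ 5 (mod 6) and n ≡ 9 (mod 10), then by the Chinese remainder theorem n ≡ 29 (mod 30). Since 29 ≡ 1 (mod 2) and 2 ∣ 30, we get n ≡ 1 (mod 2).

(⇒) This fails: n = 1 gives 1 ≡ 1 (mod 2) but 1 ≡ 1 (mod 6), so the conjunction on the right does not hold.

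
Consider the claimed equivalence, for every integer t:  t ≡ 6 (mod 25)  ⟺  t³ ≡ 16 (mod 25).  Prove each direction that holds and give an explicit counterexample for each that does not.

Both directions hold; the statement is true.

Forward direction. Suppose t ≡ 6 (mod 25). Write t = 25j + 6. Then (25j + 6)³ = 15625j³ + 11250j² + 2700j + 216 = 25(625j³ + 450j² + 108j + 8) + 16, so t³ ≡ 16 (mod 25).

Converse. Suppose t³ ≡ 16 (mod 25). The only residue r in {0, …, 24} with r³ ≡ 16 (mod 25) is r = 6, so t ≡ 6 (mod 25).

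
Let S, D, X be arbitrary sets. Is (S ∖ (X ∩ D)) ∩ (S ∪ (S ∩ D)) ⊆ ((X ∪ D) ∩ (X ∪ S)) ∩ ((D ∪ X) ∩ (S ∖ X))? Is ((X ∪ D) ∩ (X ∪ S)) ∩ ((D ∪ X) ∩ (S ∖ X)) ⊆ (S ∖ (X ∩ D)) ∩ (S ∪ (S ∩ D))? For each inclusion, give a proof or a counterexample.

(⊆) fails; (⊇) holds.

Forward inclusion. This inclusion fails. Take S = {1}, D = ∅, X = ∅; then 1 ∈ (S ∖ (X ∩ D)) ∩ (S ∪ (S ∩ D)) but 1 ∉ ((X ∪ D) ∩ (X ∪ S)) ∩ ((D ∪ X) ∩ (S ∖ X)).

Reverse inclusion. Let x ∈ ((X ∪ D) ∩ (X ∪ S)) ∩ ((D ∪ X) ∩ (S ∖ X)). Then x ∈ S ∩ D and x ∉ X, from which x ∈ (S ∖ (X ∩ D)) ∩ (S ∪ (S ∩ D)).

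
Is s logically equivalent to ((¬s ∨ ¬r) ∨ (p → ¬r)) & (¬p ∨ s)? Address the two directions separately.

(⇒) This fails. Under p = T, r = T, s = T, the left side is true but the right side is false.

(⇐) This fails. Under p = F, r = F, s = F, the left side is false but the right side is true.

Neither implication holds.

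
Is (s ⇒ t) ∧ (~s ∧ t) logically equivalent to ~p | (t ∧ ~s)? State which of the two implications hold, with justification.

Forward direction. Assume the antecedent. If s is true, the antecedent cannot hold. If s is false, the antecedent forces (s = F, p = F, t = T) or (s = F, p = T, t = T), and ~p | (t ∧ ~s) holds there. Either way ~p | (t ∧ ~s) holds.

Converse. This fails. Under s = F, p = F, t = F, the left side is false but the right side is true.

The forward direction holds; the converse fails.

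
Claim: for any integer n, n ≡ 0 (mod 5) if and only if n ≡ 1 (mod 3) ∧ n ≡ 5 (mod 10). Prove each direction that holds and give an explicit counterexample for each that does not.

(⇒) This fails: n = 0 gives 0 ≡ 0 (mod 5) but 0 ≡ 0 (mod 3), so the conjunction on the right does not hold.

(⇐) Conversely, if n ≡ 1 (mod 3) and n ≡ 5 (mod 10), then by the Chinese remainder theorem n ≡ 25 (mod 30). Since 25 ≡ 0 (mod 5) and 5 ∣ 30, we get n ≡ 0 (mod 5).

Not equivalent: only (⇐) holds.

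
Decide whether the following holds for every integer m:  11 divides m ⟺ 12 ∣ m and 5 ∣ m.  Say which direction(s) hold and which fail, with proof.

(⇒) This fails: take m = 11. Certainly 11 ∣ 11, but 12 ∤ 11.

(⇐) This fails: take m = 60. Both 12 ∣ 60 and 5 ∣ 60, yet 60 is not a multiple of 11 (since 60 = 5·11 + 5), so 11 ∤ 60.

(⇒) fails and (⇐) fails.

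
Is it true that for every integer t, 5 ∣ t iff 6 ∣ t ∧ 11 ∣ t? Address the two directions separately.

Forward direction. This fails: take t = 5. Certainly 5 ∣ 5, but 6 ∤ 5.

Converse. This fails: take t = 66. Both 6 ∣ 66 and 11 ∣ 66, yet 66 is not a multiple of 5 (since 66 = 13·5 + 1), so 5 ∤ 66.

Both directions fail.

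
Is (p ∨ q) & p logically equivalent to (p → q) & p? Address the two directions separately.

[⇐] Assume the antecedent. If q is true, the antecedent forces (q = T, p = T), and (p ∨ q) & p holds there. If q is false, the antecedent cannot hold. Either way (p ∨ q) & p holds.

[⇒] This fails. Under q = F, p = T, the left side is true but the right side is false.

Not equivalent: only (⇐) holds.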